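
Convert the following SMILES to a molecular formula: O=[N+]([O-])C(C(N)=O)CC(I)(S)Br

Heavy atoms from the SMILES: 1 Br, 4 C, 1 I, 2 N, 3 O, 1 S.
Implicit hydrogens by atom environment:
  2 × C: no H
  2 × O: no H
  1 × Br: no H
  1 × C: 2 H
  1 × C: 1 H
  1 × I: no H
  1 × N: 2 H
  1 × N (charge +1): no H
  1 × O (charge -1): no H
  1 × S: 1 H
  Total hydrogens = 6.
Molecular formula: C4H6BrIN2O3S

C4H6BrIN2O3S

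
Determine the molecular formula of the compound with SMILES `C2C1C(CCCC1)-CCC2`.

C10H18

Heavy atoms from the SMILES: 10 C.
Implicit hydrogens by atom environment:
  8 × C: 2 H each → 16
  2 × C: 1 H each → 2
  Total hydrogens = 18.
Molecular formula: C10H18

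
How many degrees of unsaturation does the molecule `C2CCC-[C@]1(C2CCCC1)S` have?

Molecular formula from the SMILES: C10H18S.
DoU = (2C + 2 + N − H − X)/2 = (2·10 + 2 + 0 − 18 − 0)/2 = 4/2 = 2.
(Structurally: 2 ring(s) + 0 π bond(s) = 2.)

2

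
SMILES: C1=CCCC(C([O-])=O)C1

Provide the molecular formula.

Heavy atoms from the SMILES: 7 C, 2 O.
Implicit hydrogens by atom environment:
  3 × C: 2 H each → 6
  3 × C: 1 H each → 3
  1 × C: no H
  1 × O: no H
  1 × O (charge -1): no H
  Total hydrogens = 9.
Net charge -1.
Molecular formula: C7H9O2-

C7H9O2-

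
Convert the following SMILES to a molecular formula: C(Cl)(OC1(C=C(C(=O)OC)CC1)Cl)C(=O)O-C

C10H12Cl2O5

Heavy atoms from the SMILES: 10 C, 2 Cl, 5 O.
Implicit hydrogens by atom environment:
  5 × O: no H
  4 × C: no H
  2 × C: 3 H each → 6
  2 × C: 2 H each → 4
  2 × C: 1 H each → 2
  2 × Cl: no H
  Total hydrogens = 12.
Molecular formula: C10H12Cl2O5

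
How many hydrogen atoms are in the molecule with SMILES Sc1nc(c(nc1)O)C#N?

Hydrogens are implicit in SMILES; fill each atom to its normal valence:
  3 × C (aromatic): no H
  2 × N (aromatic): no H
  1 × C (aromatic): 1 H
  1 × C: no H
  1 × N: no H
  1 × O: 1 H
  1 × S: 1 H
  Total hydrogens = 3.

3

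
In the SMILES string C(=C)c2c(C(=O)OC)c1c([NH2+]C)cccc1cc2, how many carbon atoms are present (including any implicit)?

The symbol for carbon appears 15 times in the SMILES. Lowercase c denotes aromatic carbon and counts toward C.

15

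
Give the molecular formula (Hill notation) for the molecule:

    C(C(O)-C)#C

Heavy atoms from the SMILES: 4 C, 1 O.
Implicit hydrogens by atom environment:
  2 × C: 1 H each → 2
  1 × C: 3 H
  1 × C: no H
  1 × O: 1 H
  Total hydrogens = 6.
Molecular formula: C4H6O

C4H6O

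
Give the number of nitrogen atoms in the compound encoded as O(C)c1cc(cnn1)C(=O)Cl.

2

The symbol for nitrogen appears 2 times in the SMILES.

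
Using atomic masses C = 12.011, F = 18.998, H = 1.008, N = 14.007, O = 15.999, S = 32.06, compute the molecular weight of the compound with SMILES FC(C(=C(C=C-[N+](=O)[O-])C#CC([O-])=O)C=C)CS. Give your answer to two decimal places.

270.25

Molecular formula: C11H9FNO4S-.
M = 11×12.011 + 1×18.998 + 9×1.008 + 1×14.007 + 4×15.999 + 1×32.06 = 270.25 g/mol.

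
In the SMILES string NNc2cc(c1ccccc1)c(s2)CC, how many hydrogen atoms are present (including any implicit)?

Hydrogens are implicit in SMILES; fill each atom to its normal valence:
  6 × C (aromatic): 1 H each → 6
  4 × C (aromatic): no H
  1 × C: 3 H
  1 × C: 2 H
  1 × N: 2 H
  1 × N: 1 H
  1 × S (aromatic): no H
  Total hydrogens = 14.

14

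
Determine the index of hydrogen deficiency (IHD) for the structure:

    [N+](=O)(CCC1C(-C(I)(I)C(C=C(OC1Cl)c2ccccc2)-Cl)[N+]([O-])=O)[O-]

Molecular formula from the SMILES: C15H14Cl2I2N2O5.
DoU = (2C + 2 + N − H − X)/2 = (2·15 + 2 + 2 − 14 − 4)/2 = 16/2 = 8.
(Structurally: 2 ring(s) + 6 π bond(s) = 8.)

8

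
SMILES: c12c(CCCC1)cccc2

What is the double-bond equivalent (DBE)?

Molecular formula from the SMILES: C10H12.
DoU = (2C + 2 + N − H − X)/2 = (2·10 + 2 + 0 − 12 − 0)/2 = 10/2 = 5.
(Structurally: 2 ring(s) + 3 π bond(s) = 5.)

5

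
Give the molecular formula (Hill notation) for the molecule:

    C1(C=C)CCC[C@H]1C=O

C8H12O

Heavy atoms from the SMILES: 8 C, 1 O.
Implicit hydrogens by atom environment:
  4 × C: 2 H each → 8
  4 × C: 1 H each → 4
  1 × O: no H
  Total hydrogens = 12.
Molecular formula: C8H12O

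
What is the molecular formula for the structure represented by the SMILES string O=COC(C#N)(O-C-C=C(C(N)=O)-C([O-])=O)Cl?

Heavy atoms from the SMILES: 8 C, 1 Cl, 2 N, 6 O.
Implicit hydrogens by atom environment:
  5 × C: no H
  5 × O: no H
  2 × C: 1 H each → 2
  1 × C: 2 H
  1 × Cl: no H
  1 × N: 2 H
  1 × N: no H
  1 × O (charge -1): no H
  Total hydrogens = 6.
Net charge -1.
Molecular formula: C8H6ClN2O6-

C8H6ClN2O6-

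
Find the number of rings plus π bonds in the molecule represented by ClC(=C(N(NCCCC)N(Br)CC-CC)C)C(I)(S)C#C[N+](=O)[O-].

4

Molecular formula from the SMILES: C14H23BrClIN4O2S.
DoU = (2C + 2 + N − H − X)/2 = (2·14 + 2 + 4 − 23 − 3)/2 = 8/2 = 4.
(Structurally: 0 ring(s) + 4 π bond(s) = 4.)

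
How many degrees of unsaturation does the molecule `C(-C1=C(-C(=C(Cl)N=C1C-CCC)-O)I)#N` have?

Molecular formula from the SMILES: C10H10ClIN2O.
DoU = (2C + 2 + N − H − X)/2 = (2·10 + 2 + 2 − 10 − 2)/2 = 12/2 = 6.
(Structurally: 1 ring(s) + 5 π bond(s) = 6.)

6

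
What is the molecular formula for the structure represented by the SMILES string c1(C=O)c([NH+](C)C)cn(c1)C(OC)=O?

C9H13N2O3+

Heavy atoms from the SMILES: 9 C, 2 N, 3 O.
Implicit hydrogens by atom environment:
  3 × C: 3 H each → 9
  3 × O: no H
  2 × C (aromatic): 1 H each → 2
  2 × C (aromatic): no H
  1 × C: 1 H
  1 × C: no H
  1 × N (charge +1): 1 H
  1 × N (aromatic): no H
  Total hydrogens = 13.
Net charge +1.
Molecular formula: C9H13N2O3+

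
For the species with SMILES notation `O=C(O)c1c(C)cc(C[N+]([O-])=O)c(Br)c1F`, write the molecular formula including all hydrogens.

Heavy atoms from the SMILES: 1 Br, 9 C, 1 F, 1 N, 4 O.
Implicit hydrogens by atom environment:
  5 × C (aromatic): no H
  2 × O: no H
  1 × Br: no H
  1 × C: 3 H
  1 × C: 2 H
  1 × C (aromatic): 1 H
  1 × C: no H
  1 × F: no H
  1 × N (charge +1): no H
  1 × O: 1 H
  1 × O (charge -1): no H
  Total hydrogens = 7.
Molecular formula: C9H7BrFNO4

C9H7BrFNO4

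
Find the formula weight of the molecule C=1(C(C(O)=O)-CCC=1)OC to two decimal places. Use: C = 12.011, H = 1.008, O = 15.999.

142.15

Molecular formula: C7H10O3.
M = 7×12.011 + 10×1.008 + 3×15.999 = 142.15 g/mol.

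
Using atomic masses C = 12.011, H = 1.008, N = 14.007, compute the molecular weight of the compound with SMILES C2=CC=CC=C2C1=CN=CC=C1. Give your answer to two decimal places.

Molecular formula: C11H9N.
M = 11×12.011 + 9×1.008 + 1×14.007 = 155.20 g/mol.

155.20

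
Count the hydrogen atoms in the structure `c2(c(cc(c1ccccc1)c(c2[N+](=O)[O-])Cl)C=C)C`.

12

Hydrogens are implicit in SMILES; fill each atom to its normal valence:
  6 × C (aromatic): 1 H each → 6
  6 × C (aromatic): no H
  1 × C: 3 H
  1 × C: 2 H
  1 × C: 1 H
  1 × Cl: no H
  1 × N (charge +1): no H
  1 × O: no H
  1 × O (charge -1): no H
  Total hydrogens = 12.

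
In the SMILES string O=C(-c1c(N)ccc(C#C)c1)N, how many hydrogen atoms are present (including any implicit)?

Hydrogens are implicit in SMILES; fill each atom to its normal valence:
  3 × C (aromatic): 1 H each → 3
  3 × C (aromatic): no H
  2 × C: no H
  2 × N: 2 H each → 4
  1 × C: 1 H
  1 × O: no H
  Total hydrogens = 8.

8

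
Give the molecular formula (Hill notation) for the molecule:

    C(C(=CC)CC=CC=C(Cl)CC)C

Heavy atoms from the SMILES: 12 C, 1 Cl.
Implicit hydrogens by atom environment:
  4 × C: 1 H each → 4
  3 × C: 3 H each → 9
  3 × C: 2 H each → 6
  2 × C: no H
  1 × Cl: no H
  Total hydrogens = 19.
Molecular formula: C12H19Cl

C12H19Cl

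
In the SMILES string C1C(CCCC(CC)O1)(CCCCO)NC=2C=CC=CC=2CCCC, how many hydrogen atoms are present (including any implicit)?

37

Hydrogens are implicit in SMILES; fill each atom to its normal valence:
  12 × C: 2 H each → 24
  4 × C (aromatic): 1 H each → 4
  2 × C: 3 H each → 6
  2 × C (aromatic): no H
  1 × C: 1 H
  1 × C: no H
  1 × N: 1 H
  1 × O: 1 H
  1 × O: no H
  Total hydrogens = 37.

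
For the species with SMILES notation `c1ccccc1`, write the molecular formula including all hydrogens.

C6H6

Heavy atoms from the SMILES: 6 C.
Implicit hydrogens by atom environment:
  6 × C (aromatic): 1 H each → 6
  Total hydrogens = 6.
Molecular formula: C6H6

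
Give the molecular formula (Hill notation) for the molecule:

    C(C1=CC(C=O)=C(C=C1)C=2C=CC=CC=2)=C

C15H12O

Heavy atoms from the SMILES: 15 C, 1 O.
Implicit hydrogens by atom environment:
  8 × C (aromatic): 1 H each → 8
  4 × C (aromatic): no H
  2 × C: 1 H each → 2
  1 × C: 2 H
  1 × O: no H
  Total hydrogens = 12.
Molecular formula: C15H12O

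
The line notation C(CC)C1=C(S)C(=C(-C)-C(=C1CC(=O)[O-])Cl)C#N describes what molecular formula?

Heavy atoms from the SMILES: 13 C, 1 Cl, 1 N, 2 O, 1 S.
Implicit hydrogens by atom environment:
  6 × C (aromatic): no H
  3 × C: 2 H each → 6
  2 × C: 3 H each → 6
  2 × C: no H
  1 × Cl: no H
  1 × N: no H
  1 × O: no H
  1 × O (charge -1): no H
  1 × S: 1 H
  Total hydrogens = 13.
Net charge -1.
Molecular formula: C13H13ClNO2S-

C13H13ClNO2S-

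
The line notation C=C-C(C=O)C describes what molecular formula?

Heavy atoms from the SMILES: 5 C, 1 O.
Implicit hydrogens by atom environment:
  3 × C: 1 H each → 3
  1 × C: 3 H
  1 × C: 2 H
  1 × O: no H
  Total hydrogens = 8.
Molecular formula: C5H8O

C5H8O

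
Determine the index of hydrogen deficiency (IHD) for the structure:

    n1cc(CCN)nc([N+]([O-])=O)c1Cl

5

Molecular formula from the SMILES: C6H7ClN4O2.
DoU = (2C + 2 + N − H − X)/2 = (2·6 + 2 + 4 − 7 − 1)/2 = 10/2 = 5.
(Structurally: 1 ring(s) + 4 π bond(s) = 5.)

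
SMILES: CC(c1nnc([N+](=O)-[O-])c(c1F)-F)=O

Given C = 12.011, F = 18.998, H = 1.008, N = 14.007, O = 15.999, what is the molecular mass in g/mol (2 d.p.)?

203.10

Molecular formula: C6H3F2N3O3.
M = 6×12.011 + 2×18.998 + 3×1.008 + 3×14.007 + 3×15.999 = 203.10 g/mol.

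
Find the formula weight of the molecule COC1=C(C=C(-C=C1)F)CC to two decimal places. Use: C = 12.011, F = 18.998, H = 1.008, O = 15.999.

154.18

Molecular formula: C9H11FO.
M = 9×12.011 + 1×18.998 + 11×1.008 + 1×15.999 = 154.18 g/mol.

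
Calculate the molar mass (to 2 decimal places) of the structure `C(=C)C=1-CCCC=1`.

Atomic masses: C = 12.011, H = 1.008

94.16

Molecular formula: C7H10.
M = 7×12.011 + 10×1.008 = 94.16 g/mol.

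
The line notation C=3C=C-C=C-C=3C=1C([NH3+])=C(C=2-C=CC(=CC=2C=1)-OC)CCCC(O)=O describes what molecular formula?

C21H22NO3+

Heavy atoms from the SMILES: 21 C, 1 N, 3 O.
Implicit hydrogens by atom environment:
  9 × C (aromatic): 1 H each → 9
  7 × C (aromatic): no H
  3 × C: 2 H each → 6
  2 × O: no H
  1 × C: 3 H
  1 × C: no H
  1 × N (charge +1): 3 H
  1 × O: 1 H
  Total hydrogens = 22.
Net charge +1.
Molecular formula: C21H22NO3+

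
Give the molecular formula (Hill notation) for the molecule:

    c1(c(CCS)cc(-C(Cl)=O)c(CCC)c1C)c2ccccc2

C19H21ClOS

Heavy atoms from the SMILES: 19 C, 1 Cl, 1 O, 1 S.
Implicit hydrogens by atom environment:
  6 × C (aromatic): 1 H each → 6
  6 × C (aromatic): no H
  4 × C: 2 H each → 8
  2 × C: 3 H each → 6
  1 × C: no H
  1 × Cl: no H
  1 × O: no H
  1 × S: 1 H
  Total hydrogens = 21.
Molecular formula: C19H21ClOS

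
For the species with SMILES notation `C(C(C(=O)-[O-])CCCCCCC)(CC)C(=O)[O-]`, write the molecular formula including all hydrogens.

Heavy atoms from the SMILES: 13 C, 4 O.
Implicit hydrogens by atom environment:
  7 × C: 2 H each → 14
  2 × C: 3 H each → 6
  2 × C: 1 H each → 2
  2 × C: no H
  2 × O: no H
  2 × O (charge -1): no H
  Total hydrogens = 22.
Net charge -2.
Molecular formula: [C13H22O4]2-

[C13H22O4]2-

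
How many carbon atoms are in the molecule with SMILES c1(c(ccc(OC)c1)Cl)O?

The symbol for carbon appears 7 times in the SMILES. Lowercase c denotes aromatic carbon and counts toward C.

7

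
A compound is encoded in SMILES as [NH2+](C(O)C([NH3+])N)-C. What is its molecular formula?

[C3H13N3O]2+

Heavy atoms from the SMILES: 3 C, 3 N, 1 O.
Implicit hydrogens by atom environment:
  2 × C: 1 H each → 2
  1 × C: 3 H
  1 × N (charge +1): 3 H
  1 × N (charge +1): 2 H
  1 × N: 2 H
  1 × O: 1 H
  Total hydrogens = 13.
Net charge +2.
Molecular formula: [C3H13N3O]2+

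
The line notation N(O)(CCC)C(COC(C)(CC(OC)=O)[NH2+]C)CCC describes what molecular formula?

C14H31N2O4+

Heavy atoms from the SMILES: 14 C, 2 N, 4 O.
Implicit hydrogens by atom environment:
  6 × C: 2 H each → 12
  5 × C: 3 H each → 15
  3 × O: no H
  2 × C: no H
  1 × C: 1 H
  1 × N (charge +1): 2 H
  1 × N: no H
  1 × O: 1 H
  Total hydrogens = 31.
Net charge +1.
Molecular formula: C14H31N2O4+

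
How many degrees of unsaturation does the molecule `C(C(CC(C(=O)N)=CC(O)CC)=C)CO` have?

Molecular formula from the SMILES: C11H19NO3.
DoU = (2C + 2 + N − H − X)/2 = (2·11 + 2 + 1 − 19 − 0)/2 = 6/2 = 3.
(Structurally: 0 ring(s) + 3 π bond(s) = 3.)

3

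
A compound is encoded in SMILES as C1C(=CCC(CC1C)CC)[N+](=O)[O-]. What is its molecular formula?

C10H17NO2

Heavy atoms from the SMILES: 10 C, 1 N, 2 O.
Implicit hydrogens by atom environment:
  4 × C: 2 H each → 8
  3 × C: 1 H each → 3
  2 × C: 3 H each → 6
  1 × C: no H
  1 × N (charge +1): no H
  1 × O: no H
  1 × O (charge -1): no H
  Total hydrogens = 17.
Molecular formula: C10H17NO2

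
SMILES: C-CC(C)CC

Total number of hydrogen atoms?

14

Hydrogens are implicit in SMILES; fill each atom to its normal valence:
  3 × C: 3 H each → 9
  2 × C: 2 H each → 4
  1 × C: 1 H
  Total hydrogens = 14.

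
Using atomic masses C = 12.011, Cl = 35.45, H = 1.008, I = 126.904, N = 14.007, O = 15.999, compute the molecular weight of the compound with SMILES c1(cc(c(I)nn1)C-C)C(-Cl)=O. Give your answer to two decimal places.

296.49

Molecular formula: C7H6ClIN2O.
M = 7×12.011 + 1×35.45 + 6×1.008 + 1×126.904 + 2×14.007 + 1×15.999 = 296.49 g/mol.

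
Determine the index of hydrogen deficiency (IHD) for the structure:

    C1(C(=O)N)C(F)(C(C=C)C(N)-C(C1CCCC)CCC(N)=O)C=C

Molecular formula from the SMILES: C18H30FN3O2.
DoU = (2C + 2 + N − H − X)/2 = (2·18 + 2 + 3 − 30 − 1)/2 = 10/2 = 5.
(Structurally: 1 ring(s) + 4 π bond(s) = 5.)

5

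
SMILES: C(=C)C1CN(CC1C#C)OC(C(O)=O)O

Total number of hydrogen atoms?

Hydrogens are implicit in SMILES; fill each atom to its normal valence:
  5 × C: 1 H each → 5
  3 × C: 2 H each → 6
  2 × C: no H
  2 × O: 1 H each → 2
  2 × O: no H
  1 × N: no H
  Total hydrogens = 13.

13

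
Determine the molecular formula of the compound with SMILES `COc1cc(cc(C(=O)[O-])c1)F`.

Heavy atoms from the SMILES: 8 C, 1 F, 3 O.
Implicit hydrogens by atom environment:
  3 × C (aromatic): 1 H each → 3
  3 × C (aromatic): no H
  2 × O: no H
  1 × C: 3 H
  1 × C: no H
  1 × F: no H
  1 × O (charge -1): no H
  Total hydrogens = 6.
Net charge -1.
Molecular formula: C8H6FO3-

C8H6FO3-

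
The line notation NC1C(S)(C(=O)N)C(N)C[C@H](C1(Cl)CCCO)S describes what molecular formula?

Heavy atoms from the SMILES: 10 C, 1 Cl, 3 N, 2 O, 2 S.
Implicit hydrogens by atom environment:
  4 × C: 2 H each → 8
  3 × C: 1 H each → 3
  3 × C: no H
  3 × N: 2 H each → 6
  2 × S: 1 H each → 2
  1 × Cl: no H
  1 × O: 1 H
  1 × O: no H
  Total hydrogens = 20.
Molecular formula: C10H20ClN3O2S2

C10H20ClN3O2S2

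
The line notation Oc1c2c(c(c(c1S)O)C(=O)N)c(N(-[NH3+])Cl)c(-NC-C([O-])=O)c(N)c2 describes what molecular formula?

C13H14ClN5O5S

Heavy atoms from the SMILES: 13 C, 1 Cl, 5 N, 5 O, 1 S.
Implicit hydrogens by atom environment:
  9 × C (aromatic): no H
  2 × C: no H
  2 × N: 2 H each → 4
  2 × O: 1 H each → 2
  2 × O: no H
  1 × C: 2 H
  1 × C (aromatic): 1 H
  1 × Cl: no H
  1 × N (charge +1): 3 H
  1 × N: 1 H
  1 × N: no H
  1 × O (charge -1): no H
  1 × S: 1 H
  Total hydrogens = 14.
Molecular formula: C13H14ClN5O5S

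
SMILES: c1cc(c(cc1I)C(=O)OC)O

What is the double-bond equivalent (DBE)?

Molecular formula from the SMILES: C8H7IO3.
DoU = (2C + 2 + N − H − X)/2 = (2·8 + 2 + 0 − 7 − 1)/2 = 10/2 = 5.
(Structurally: 1 ring(s) + 4 π bond(s) = 5.)

5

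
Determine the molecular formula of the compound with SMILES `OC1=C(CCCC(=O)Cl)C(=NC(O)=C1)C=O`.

C10H10ClNO4

Heavy atoms from the SMILES: 10 C, 1 Cl, 1 N, 4 O.
Implicit hydrogens by atom environment:
  4 × C (aromatic): no H
  3 × C: 2 H each → 6
  2 × O: 1 H each → 2
  2 × O: no H
  1 × C (aromatic): 1 H
  1 × C: 1 H
  1 × C: no H
  1 × Cl: no H
  1 × N (aromatic): no H
  Total hydrogens = 10.
Molecular formula: C10H10ClNO4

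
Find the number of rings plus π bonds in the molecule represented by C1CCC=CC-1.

2

Molecular formula from the SMILES: C6H10.
DoU = (2C + 2 + N − H − X)/2 = (2·6 + 2 + 0 − 10 − 0)/2 = 4/2 = 2.
(Structurally: 1 ring(s) + 1 π bond(s) = 2.)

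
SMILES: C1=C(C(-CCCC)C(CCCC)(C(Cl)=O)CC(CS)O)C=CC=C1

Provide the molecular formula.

Heavy atoms from the SMILES: 20 C, 1 Cl, 2 O, 1 S.
Implicit hydrogens by atom environment:
  8 × C: 2 H each → 16
  5 × C (aromatic): 1 H each → 5
  2 × C: 3 H each → 6
  2 × C: 1 H each → 2
  2 × C: no H
  1 × C (aromatic): no H
  1 × Cl: no H
  1 × O: 1 H
  1 × O: no H
  1 × S: 1 H
  Total hydrogens = 31.
Molecular formula: C20H31ClO2S

C20H31ClO2S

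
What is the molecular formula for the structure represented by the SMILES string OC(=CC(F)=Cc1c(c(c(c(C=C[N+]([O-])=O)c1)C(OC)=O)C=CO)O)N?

C16H15FN2O7

Heavy atoms from the SMILES: 16 C, 1 F, 2 N, 7 O.
Implicit hydrogens by atom environment:
  6 × C: 1 H each → 6
  5 × C (aromatic): no H
  3 × C: no H
  3 × O: 1 H each → 3
  3 × O: no H
  1 × C: 3 H
  1 × C (aromatic): 1 H
  1 × F: no H
  1 × N: 2 H
  1 × N (charge +1): no H
  1 × O (charge -1): no H
  Total hydrogens = 15.
Molecular formula: C16H15FN2O7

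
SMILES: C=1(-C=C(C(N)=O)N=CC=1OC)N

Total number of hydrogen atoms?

9

Hydrogens are implicit in SMILES; fill each atom to its normal valence:
  3 × C (aromatic): no H
  2 × C (aromatic): 1 H each → 2
  2 × N: 2 H each → 4
  2 × O: no H
  1 × C: 3 H
  1 × C: no H
  1 × N (aromatic): no H
  Total hydrogens = 9.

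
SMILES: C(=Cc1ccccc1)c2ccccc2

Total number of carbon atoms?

The symbol for carbon appears 14 times in the SMILES. Lowercase c denotes aromatic carbon and counts toward C.

14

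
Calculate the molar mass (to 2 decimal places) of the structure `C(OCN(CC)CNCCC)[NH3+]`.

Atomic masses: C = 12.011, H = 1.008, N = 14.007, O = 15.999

Molecular formula: C8H22N3O+.
M = 8×12.011 + 22×1.008 + 3×14.007 + 1×15.999 = 176.28 g/mol.

176.28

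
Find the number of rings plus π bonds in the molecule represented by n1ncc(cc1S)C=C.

Molecular formula from the SMILES: C6H6N2S.
DoU = (2C + 2 + N − H − X)/2 = (2·6 + 2 + 2 − 6 − 0)/2 = 10/2 = 5.
(Structurally: 1 ring(s) + 4 π bond(s) = 5.)

5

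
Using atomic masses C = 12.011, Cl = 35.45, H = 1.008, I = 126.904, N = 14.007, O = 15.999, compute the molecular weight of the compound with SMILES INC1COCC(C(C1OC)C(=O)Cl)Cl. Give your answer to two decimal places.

Molecular formula: C8H12Cl2INO3.
M = 8×12.011 + 2×35.45 + 12×1.008 + 1×126.904 + 1×14.007 + 3×15.999 = 367.99 g/mol.

367.99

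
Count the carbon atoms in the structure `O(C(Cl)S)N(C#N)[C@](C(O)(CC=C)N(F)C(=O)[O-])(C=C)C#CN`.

The symbol for carbon appears 12 times in the SMILES. (Cl is a single chlorine, not C + l.)

12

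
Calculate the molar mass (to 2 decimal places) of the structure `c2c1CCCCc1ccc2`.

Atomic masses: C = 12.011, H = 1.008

132.21

Molecular formula: C10H12.
M = 10×12.011 + 12×1.008 = 132.21 g/mol.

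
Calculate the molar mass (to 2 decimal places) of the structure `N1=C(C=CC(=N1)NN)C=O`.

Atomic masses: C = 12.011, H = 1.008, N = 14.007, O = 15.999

138.13

Molecular formula: C5H6N4O.
M = 5×12.011 + 6×1.008 + 4×14.007 + 1×15.999 = 138.13 g/mol.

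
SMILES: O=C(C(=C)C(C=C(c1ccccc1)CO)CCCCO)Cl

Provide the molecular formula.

C17H21ClO3

Heavy atoms from the SMILES: 17 C, 1 Cl, 3 O.
Implicit hydrogens by atom environment:
  6 × C: 2 H each → 12
  5 × C (aromatic): 1 H each → 5
  3 × C: no H
  2 × C: 1 H each → 2
  2 × O: 1 H each → 2
  1 × C (aromatic): no H
  1 × Cl: no H
  1 × O: no H
  Total hydrogens = 21.
Molecular formula: C17H21ClO3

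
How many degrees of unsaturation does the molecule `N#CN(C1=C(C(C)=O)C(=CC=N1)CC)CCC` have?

7

Molecular formula from the SMILES: C13H17N3O.
DoU = (2C + 2 + N − H − X)/2 = (2·13 + 2 + 3 − 17 − 0)/2 = 14/2 = 7.
(Structurally: 1 ring(s) + 6 π bond(s) = 7.)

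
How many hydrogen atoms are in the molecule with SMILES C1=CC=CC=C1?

6

Hydrogens are implicit in SMILES; fill each atom to its normal valence:
  6 × C (aromatic): 1 H each → 6
  Total hydrogens = 6.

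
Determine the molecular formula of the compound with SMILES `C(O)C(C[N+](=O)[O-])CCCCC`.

C8H17NO3

Heavy atoms from the SMILES: 8 C, 1 N, 3 O.
Implicit hydrogens by atom environment:
  6 × C: 2 H each → 12
  1 × C: 3 H
  1 × C: 1 H
  1 × N (charge +1): no H
  1 × O: 1 H
  1 × O: no H
  1 × O (charge -1): no H
  Total hydrogens = 17.
Molecular formula: C8H17NO3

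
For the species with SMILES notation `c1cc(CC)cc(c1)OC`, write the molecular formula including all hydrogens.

Heavy atoms from the SMILES: 9 C, 1 O.
Implicit hydrogens by atom environment:
  4 × C (aromatic): 1 H each → 4
  2 × C: 3 H each → 6
  2 × C (aromatic): no H
  1 × C: 2 H
  1 × O: no H
  Total hydrogens = 12.
Molecular formula: C9H12O

C9H12O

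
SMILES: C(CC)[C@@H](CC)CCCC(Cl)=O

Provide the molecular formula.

Heavy atoms from the SMILES: 10 C, 1 Cl, 1 O.
Implicit hydrogens by atom environment:
  6 × C: 2 H each → 12
  2 × C: 3 H each → 6
  1 × C: 1 H
  1 × C: no H
  1 × Cl: no H
  1 × O: no H
  Total hydrogens = 19.
Molecular formula: C10H19ClO

C10H19ClO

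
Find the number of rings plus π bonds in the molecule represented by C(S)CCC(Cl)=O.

1

Molecular formula from the SMILES: C4H7ClOS.
DoU = (2C + 2 + N − H − X)/2 = (2·4 + 2 + 0 − 7 − 1)/2 = 2/2 = 1.
(Structurally: 0 ring(s) + 1 π bond(s) = 1.)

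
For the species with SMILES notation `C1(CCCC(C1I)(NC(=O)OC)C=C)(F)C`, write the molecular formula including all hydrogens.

C11H17FINO2

Heavy atoms from the SMILES: 11 C, 1 F, 1 I, 1 N, 2 O.
Implicit hydrogens by atom environment:
  4 × C: 2 H each → 8
  3 × C: no H
  2 × C: 3 H each → 6
  2 × C: 1 H each → 2
  2 × O: no H
  1 × F: no H
  1 × I: no H
  1 × N: 1 H
  Total hydrogens = 17.
Molecular formula: C11H17FINO2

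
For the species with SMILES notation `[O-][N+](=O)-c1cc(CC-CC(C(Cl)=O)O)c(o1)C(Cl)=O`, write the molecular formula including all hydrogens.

C10H9Cl2NO6

Heavy atoms from the SMILES: 10 C, 2 Cl, 1 N, 6 O.
Implicit hydrogens by atom environment:
  3 × C: 2 H each → 6
  3 × C (aromatic): no H
  3 × O: no H
  2 × C: no H
  2 × Cl: no H
  1 × C (aromatic): 1 H
  1 × C: 1 H
  1 × N (charge +1): no H
  1 × O: 1 H
  1 × O (aromatic): no H
  1 × O (charge -1): no H
  Total hydrogens = 9.
Molecular formula: C10H9Cl2NO6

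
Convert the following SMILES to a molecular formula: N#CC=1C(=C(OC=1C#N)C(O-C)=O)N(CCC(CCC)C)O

Heavy atoms from the SMILES: 15 C, 3 N, 4 O.
Implicit hydrogens by atom environment:
  4 × C: 2 H each → 8
  4 × C (aromatic): no H
  3 × C: 3 H each → 9
  3 × C: no H
  3 × N: no H
  2 × O: no H
  1 × C: 1 H
  1 × O: 1 H
  1 × O (aromatic): no H
  Total hydrogens = 19.
Molecular formula: C15H19N3O4

C15H19N3O4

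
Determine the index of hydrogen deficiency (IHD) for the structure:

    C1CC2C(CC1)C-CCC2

2

Molecular formula from the SMILES: C10H18.
DoU = (2C + 2 + N − H − X)/2 = (2·10 + 2 + 0 − 18 − 0)/2 = 4/2 = 2.
(Structurally: 2 ring(s) + 0 π bond(s) = 2.)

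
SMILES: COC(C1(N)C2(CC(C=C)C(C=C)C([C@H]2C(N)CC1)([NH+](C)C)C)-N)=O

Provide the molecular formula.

Heavy atoms from the SMILES: 19 C, 4 N, 2 O.
Implicit hydrogens by atom environment:
  6 × C: 1 H each → 6
  5 × C: 2 H each → 10
  4 × C: 3 H each → 12
  4 × C: no H
  3 × N: 2 H each → 6
  2 × O: no H
  1 × N (charge +1): 1 H
  Total hydrogens = 35.
Net charge +1.
Molecular formula: C19H35N4O2+

C19H35N4O2+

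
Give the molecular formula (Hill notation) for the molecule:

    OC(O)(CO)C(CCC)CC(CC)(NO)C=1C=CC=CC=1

Heavy atoms from the SMILES: 16 C, 1 N, 4 O.
Implicit hydrogens by atom environment:
  5 × C: 2 H each → 10
  5 × C (aromatic): 1 H each → 5
  4 × O: 1 H each → 4
  2 × C: 3 H each → 6
  2 × C: no H
  1 × C: 1 H
  1 × C (aromatic): no H
  1 × N: 1 H
  Total hydrogens = 27.
Molecular formula: C16H27NO4

C16H27NO4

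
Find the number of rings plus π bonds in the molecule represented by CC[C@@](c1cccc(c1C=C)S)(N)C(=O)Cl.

Molecular formula from the SMILES: C12H14ClNOS.
DoU = (2C + 2 + N − H − X)/2 = (2·12 + 2 + 1 − 14 − 1)/2 = 12/2 = 6.
(Structurally: 1 ring(s) + 5 π bond(s) = 6.)

6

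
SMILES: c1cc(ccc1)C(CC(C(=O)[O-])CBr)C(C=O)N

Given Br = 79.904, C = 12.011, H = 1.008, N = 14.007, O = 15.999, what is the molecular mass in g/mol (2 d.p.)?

313.17

Molecular formula: C13H15BrNO3-.
M = 1×79.904 + 13×12.011 + 15×1.008 + 1×14.007 + 3×15.999 = 313.17 g/mol.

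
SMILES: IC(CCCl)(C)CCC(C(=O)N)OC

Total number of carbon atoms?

9

The symbol for carbon appears 9 times in the SMILES. (Cl is a single chlorine, not C + l.)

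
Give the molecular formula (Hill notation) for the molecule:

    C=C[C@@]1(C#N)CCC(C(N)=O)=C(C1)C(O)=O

C11H12N2O3

Heavy atoms from the SMILES: 11 C, 2 N, 3 O.
Implicit hydrogens by atom environment:
  6 × C: no H
  4 × C: 2 H each → 8
  2 × O: no H
  1 × C: 1 H
  1 × N: 2 H
  1 × N: no H
  1 × O: 1 H
  Total hydrogens = 12.
Molecular formula: C11H12N2O3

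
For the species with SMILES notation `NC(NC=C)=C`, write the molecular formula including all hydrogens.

C4H8N2

Heavy atoms from the SMILES: 4 C, 2 N.
Implicit hydrogens by atom environment:
  2 × C: 2 H each → 4
  1 × C: 1 H
  1 × C: no H
  1 × N: 2 H
  1 × N: 1 H
  Total hydrogens = 8.
Molecular formula: C4H8N2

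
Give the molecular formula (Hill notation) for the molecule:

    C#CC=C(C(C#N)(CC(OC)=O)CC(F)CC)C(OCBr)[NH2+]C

Heavy atoms from the SMILES: 1 Br, 16 C, 1 F, 2 N, 3 O.
Implicit hydrogens by atom environment:
  5 × C: no H
  4 × C: 2 H each → 8
  4 × C: 1 H each → 4
  3 × C: 3 H each → 9
  3 × O: no H
  1 × Br: no H
  1 × F: no H
  1 × N (charge +1): 2 H
  1 × N: no H
  Total hydrogens = 23.
Net charge +1.
Molecular formula: C16H23BrFN2O3+

C16H23BrFN2O3+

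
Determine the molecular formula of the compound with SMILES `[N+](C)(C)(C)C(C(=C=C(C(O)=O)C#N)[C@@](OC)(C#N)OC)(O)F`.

Heavy atoms from the SMILES: 13 C, 1 F, 3 N, 5 O.
Implicit hydrogens by atom environment:
  8 × C: no H
  5 × C: 3 H each → 15
  3 × O: no H
  2 × N: no H
  2 × O: 1 H each → 2
  1 × F: no H
  1 × N (charge +1): no H
  Total hydrogens = 17.
Net charge +1.
Molecular formula: C13H17FN3O5+

C13H17FN3O5+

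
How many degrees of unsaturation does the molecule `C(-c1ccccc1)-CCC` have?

4

Molecular formula from the SMILES: C10H14.
DoU = (2C + 2 + N − H − X)/2 = (2·10 + 2 + 0 − 14 − 0)/2 = 8/2 = 4.
(Structurally: 1 ring(s) + 3 π bond(s) = 4.)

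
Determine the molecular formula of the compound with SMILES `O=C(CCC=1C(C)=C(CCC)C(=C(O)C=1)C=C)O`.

Heavy atoms from the SMILES: 15 C, 3 O.
Implicit hydrogens by atom environment:
  5 × C: 2 H each → 10
  5 × C (aromatic): no H
  2 × C: 3 H each → 6
  2 × O: 1 H each → 2
  1 × C (aromatic): 1 H
  1 × C: 1 H
  1 × C: no H
  1 × O: no H
  Total hydrogens = 20.
Molecular formula: C15H20O3

C15H20O3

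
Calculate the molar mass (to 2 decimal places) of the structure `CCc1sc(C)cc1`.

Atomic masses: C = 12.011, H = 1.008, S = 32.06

Molecular formula: C7H10S.
M = 7×12.011 + 10×1.008 + 1×32.06 = 126.22 g/mol.

126.22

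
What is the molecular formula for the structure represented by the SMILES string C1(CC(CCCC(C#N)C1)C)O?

Heavy atoms from the SMILES: 10 C, 1 N, 1 O.
Implicit hydrogens by atom environment:
  5 × C: 2 H each → 10
  3 × C: 1 H each → 3
  1 × C: 3 H
  1 × C: no H
  1 × N: no H
  1 × O: 1 H
  Total hydrogens = 17.
Molecular formula: C10H17NO

C10H17NO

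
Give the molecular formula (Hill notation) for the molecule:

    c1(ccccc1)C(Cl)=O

C7H5ClO

Heavy atoms from the SMILES: 7 C, 1 Cl, 1 O.
Implicit hydrogens by atom environment:
  5 × C (aromatic): 1 H each → 5
  1 × C (aromatic): no H
  1 × C: no H
  1 × Cl: no H
  1 × O: no H
  Total hydrogens = 5.
Molecular formula: C7H5ClO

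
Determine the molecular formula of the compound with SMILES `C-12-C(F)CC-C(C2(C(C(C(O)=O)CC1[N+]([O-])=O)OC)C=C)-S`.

Heavy atoms from the SMILES: 14 C, 1 F, 1 N, 5 O, 1 S.
Implicit hydrogens by atom environment:
  7 × C: 1 H each → 7
  4 × C: 2 H each → 8
  3 × O: no H
  2 × C: no H
  1 × C: 3 H
  1 × F: no H
  1 × N (charge +1): no H
  1 × O: 1 H
  1 × O (charge -1): no H
  1 × S: 1 H
  Total hydrogens = 20.
Molecular formula: C14H20FNO5S

C14H20FNO5S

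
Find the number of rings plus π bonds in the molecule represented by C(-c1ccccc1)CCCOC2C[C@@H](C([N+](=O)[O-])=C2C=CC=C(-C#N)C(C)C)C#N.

Molecular formula from the SMILES: C24H27N3O3.
DoU = (2C + 2 + N − H − X)/2 = (2·24 + 2 + 3 − 27 − 0)/2 = 26/2 = 13.
(Structurally: 2 ring(s) + 11 π bond(s) = 13.)

13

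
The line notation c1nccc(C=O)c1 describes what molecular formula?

C6H5NO

Heavy atoms from the SMILES: 6 C, 1 N, 1 O.
Implicit hydrogens by atom environment:
  4 × C (aromatic): 1 H each → 4
  1 × C: 1 H
  1 × C (aromatic): no H
  1 × N (aromatic): no H
  1 × O: no H
  Total hydrogens = 5.
Molecular formula: C6H5NO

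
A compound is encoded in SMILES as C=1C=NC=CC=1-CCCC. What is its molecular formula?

Heavy atoms from the SMILES: 9 C, 1 N.
Implicit hydrogens by atom environment:
  4 × C (aromatic): 1 H each → 4
  3 × C: 2 H each → 6
  1 × C: 3 H
  1 × C (aromatic): no H
  1 × N (aromatic): no H
  Total hydrogens = 13.
Molecular formula: C9H13N

C9H13N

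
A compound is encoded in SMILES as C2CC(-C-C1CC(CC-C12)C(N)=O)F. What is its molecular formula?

Heavy atoms from the SMILES: 11 C, 1 F, 1 N, 1 O.
Implicit hydrogens by atom environment:
  6 × C: 2 H each → 12
  4 × C: 1 H each → 4
  1 × C: no H
  1 × F: no H
  1 × N: 2 H
  1 × O: no H
  Total hydrogens = 18.
Molecular formula: C11H18FNO

C11H18FNO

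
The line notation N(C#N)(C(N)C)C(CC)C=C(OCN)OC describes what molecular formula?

C10H20N4O2

Heavy atoms from the SMILES: 10 C, 4 N, 2 O.
Implicit hydrogens by atom environment:
  3 × C: 3 H each → 9
  3 × C: 1 H each → 3
  2 × C: 2 H each → 4
  2 × C: no H
  2 × N: 2 H each → 4
  2 × N: no H
  2 × O: no H
  Total hydrogens = 20.
Molecular formula: C10H20N4O2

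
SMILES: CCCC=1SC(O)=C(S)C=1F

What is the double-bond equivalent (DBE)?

Molecular formula from the SMILES: C7H9FOS2.
DoU = (2C + 2 + N − H − X)/2 = (2·7 + 2 + 0 − 9 − 1)/2 = 6/2 = 3.
(Structurally: 1 ring(s) + 2 π bond(s) = 3.)

3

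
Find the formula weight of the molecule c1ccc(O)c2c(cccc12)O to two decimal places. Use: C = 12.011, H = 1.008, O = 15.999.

Molecular formula: C10H8O2.
M = 10×12.011 + 8×1.008 + 2×15.999 = 160.17 g/mol.

160.17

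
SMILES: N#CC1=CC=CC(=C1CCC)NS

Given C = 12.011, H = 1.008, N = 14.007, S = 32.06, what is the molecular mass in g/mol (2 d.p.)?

Molecular formula: C10H12N2S.
M = 10×12.011 + 12×1.008 + 2×14.007 + 1×32.06 = 192.28 g/mol.

192.28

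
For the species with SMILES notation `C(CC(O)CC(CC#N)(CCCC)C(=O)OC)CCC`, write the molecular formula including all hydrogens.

C16H29NO3

Heavy atoms from the SMILES: 16 C, 1 N, 3 O.
Implicit hydrogens by atom environment:
  9 × C: 2 H each → 18
  3 × C: 3 H each → 9
  3 × C: no H
  2 × O: no H
  1 × C: 1 H
  1 × N: no H
  1 × O: 1 H
  Total hydrogens = 29.
Molecular formula: C16H29NO3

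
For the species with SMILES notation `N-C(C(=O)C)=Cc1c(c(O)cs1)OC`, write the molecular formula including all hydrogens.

Heavy atoms from the SMILES: 9 C, 1 N, 3 O, 1 S.
Implicit hydrogens by atom environment:
  3 × C (aromatic): no H
  2 × C: 3 H each → 6
  2 × C: no H
  2 × O: no H
  1 × C (aromatic): 1 H
  1 × C: 1 H
  1 × N: 2 H
  1 × O: 1 H
  1 × S (aromatic): no H
  Total hydrogens = 11.
Molecular formula: C9H11NO3S

C9H11NO3S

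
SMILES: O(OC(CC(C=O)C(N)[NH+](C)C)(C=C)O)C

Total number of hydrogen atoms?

21

Hydrogens are implicit in SMILES; fill each atom to its normal valence:
  4 × C: 1 H each → 4
  3 × C: 3 H each → 9
  3 × O: no H
  2 × C: 2 H each → 4
  1 × C: no H
  1 × N: 2 H
  1 × N (charge +1): 1 H
  1 × O: 1 H
  Total hydrogens = 21.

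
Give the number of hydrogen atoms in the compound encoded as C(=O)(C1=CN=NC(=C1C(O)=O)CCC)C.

12

Hydrogens are implicit in SMILES; fill each atom to its normal valence:
  3 × C (aromatic): no H
  2 × C: 3 H each → 6
  2 × C: 2 H each → 4
  2 × C: no H
  2 × N (aromatic): no H
  2 × O: no H
  1 × C (aromatic): 1 H
  1 × O: 1 H
  Total hydrogens = 12.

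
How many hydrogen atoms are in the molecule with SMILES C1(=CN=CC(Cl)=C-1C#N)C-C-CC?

11

Hydrogens are implicit in SMILES; fill each atom to its normal valence:
  3 × C: 2 H each → 6
  3 × C (aromatic): no H
  2 × C (aromatic): 1 H each → 2
  1 × C: 3 H
  1 × C: no H
  1 × Cl: no H
  1 × N (aromatic): no H
  1 × N: no H
  Total hydrogens = 11.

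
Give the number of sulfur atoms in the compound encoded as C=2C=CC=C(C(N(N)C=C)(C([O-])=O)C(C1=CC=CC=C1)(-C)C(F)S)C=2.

The symbol for sulfur appears 1 time in the SMILES.

1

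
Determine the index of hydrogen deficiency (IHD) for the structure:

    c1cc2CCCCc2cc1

Molecular formula from the SMILES: C10H12.
DoU = (2C + 2 + N − H − X)/2 = (2·10 + 2 + 0 − 12 − 0)/2 = 10/2 = 5.
(Structurally: 2 ring(s) + 3 π bond(s) = 5.)

5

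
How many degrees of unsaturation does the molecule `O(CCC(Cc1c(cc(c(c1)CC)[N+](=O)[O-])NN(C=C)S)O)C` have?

6

Molecular formula from the SMILES: C15H23N3O4S.
DoU = (2C + 2 + N − H − X)/2 = (2·15 + 2 + 3 − 23 − 0)/2 = 12/2 = 6.
(Structurally: 1 ring(s) + 5 π bond(s) = 6.)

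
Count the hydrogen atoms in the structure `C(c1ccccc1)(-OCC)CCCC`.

20

Hydrogens are implicit in SMILES; fill each atom to its normal valence:
  5 × C (aromatic): 1 H each → 5
  4 × C: 2 H each → 8
  2 × C: 3 H each → 6
  1 × C: 1 H
  1 × C (aromatic): no H
  1 × O: no H
  Total hydrogens = 20.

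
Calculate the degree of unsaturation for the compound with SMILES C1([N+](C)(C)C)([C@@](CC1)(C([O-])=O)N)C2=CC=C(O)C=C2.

Molecular formula from the SMILES: C14H20N2O3.
DoU = (2C + 2 + N − H − X)/2 = (2·14 + 2 + 2 − 20 − 0)/2 = 12/2 = 6.
(Structurally: 2 ring(s) + 4 π bond(s) = 6.)

6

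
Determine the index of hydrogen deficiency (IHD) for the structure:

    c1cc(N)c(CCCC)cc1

Molecular formula from the SMILES: C10H15N.
DoU = (2C + 2 + N − H − X)/2 = (2·10 + 2 + 1 − 15 − 0)/2 = 8/2 = 4.
(Structurally: 1 ring(s) + 3 π bond(s) = 4.)

4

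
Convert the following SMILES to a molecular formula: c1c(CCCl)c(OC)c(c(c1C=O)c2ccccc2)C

Heavy atoms from the SMILES: 17 C, 1 Cl, 2 O.
Implicit hydrogens by atom environment:
  6 × C (aromatic): 1 H each → 6
  6 × C (aromatic): no H
  2 × C: 3 H each → 6
  2 × C: 2 H each → 4
  2 × O: no H
  1 × C: 1 H
  1 × Cl: no H
  Total hydrogens = 17.
Molecular formula: C17H17ClO2

C17H17ClO2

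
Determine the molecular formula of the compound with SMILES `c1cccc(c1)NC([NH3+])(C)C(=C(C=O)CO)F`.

C12H16FN2O2+

Heavy atoms from the SMILES: 12 C, 1 F, 2 N, 2 O.
Implicit hydrogens by atom environment:
  5 × C (aromatic): 1 H each → 5
  3 × C: no H
  1 × C: 3 H
  1 × C: 2 H
  1 × C: 1 H
  1 × C (aromatic): no H
  1 × F: no H
  1 × N (charge +1): 3 H
  1 × N: 1 H
  1 × O: 1 H
  1 × O: no H
  Total hydrogens = 16.
Net charge +1.
Molecular formula: C12H16FN2O2+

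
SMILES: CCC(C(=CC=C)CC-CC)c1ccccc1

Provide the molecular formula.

C17H24

Heavy atoms from the SMILES: 17 C.
Implicit hydrogens by atom environment:
  5 × C: 2 H each → 10
  5 × C (aromatic): 1 H each → 5
  3 × C: 1 H each → 3
  2 × C: 3 H each → 6
  1 × C: no H
  1 × C (aromatic): no H
  Total hydrogens = 24.
Molecular formula: C17H24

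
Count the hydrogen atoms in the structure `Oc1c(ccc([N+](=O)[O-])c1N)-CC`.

Hydrogens are implicit in SMILES; fill each atom to its normal valence:
  4 × C (aromatic): no H
  2 × C (aromatic): 1 H each → 2
  1 × C: 3 H
  1 × C: 2 H
  1 × N: 2 H
  1 × N (charge +1): no H
  1 × O: 1 H
  1 × O: no H
  1 × O (charge -1): no H
  Total hydrogens = 10.

10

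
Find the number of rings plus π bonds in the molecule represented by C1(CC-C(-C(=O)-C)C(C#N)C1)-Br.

Molecular formula from the SMILES: C9H12BrNO.
DoU = (2C + 2 + N − H − X)/2 = (2·9 + 2 + 1 − 12 − 1)/2 = 8/2 = 4.
(Structurally: 1 ring(s) + 3 π bond(s) = 4.)

4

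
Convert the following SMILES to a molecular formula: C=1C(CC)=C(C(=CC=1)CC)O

Heavy atoms from the SMILES: 10 C, 1 O.
Implicit hydrogens by atom environment:
  3 × C (aromatic): 1 H each → 3
  3 × C (aromatic): no H
  2 × C: 3 H each → 6
  2 × C: 2 H each → 4
  1 × O: 1 H
  Total hydrogens = 14.
Molecular formula: C10H14O

C10H14O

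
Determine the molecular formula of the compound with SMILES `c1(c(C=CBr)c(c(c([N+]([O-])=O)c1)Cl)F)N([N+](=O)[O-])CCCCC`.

Heavy atoms from the SMILES: 1 Br, 13 C, 1 Cl, 1 F, 3 N, 4 O.
Implicit hydrogens by atom environment:
  5 × C (aromatic): no H
  4 × C: 2 H each → 8
  2 × C: 1 H each → 2
  2 × N (charge +1): no H
  2 × O: no H
  2 × O (charge -1): no H
  1 × Br: no H
  1 × C: 3 H
  1 × C (aromatic): 1 H
  1 × Cl: no H
  1 × F: no H
  1 × N: no H
  Total hydrogens = 14.
Molecular formula: C13H14BrClFN3O4

C13H14BrClFN3O4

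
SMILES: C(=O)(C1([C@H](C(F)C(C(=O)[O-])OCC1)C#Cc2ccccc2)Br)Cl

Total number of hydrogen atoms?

Hydrogens are implicit in SMILES; fill each atom to its normal valence:
  5 × C (aromatic): 1 H each → 5
  5 × C: no H
  3 × C: 1 H each → 3
  3 × O: no H
  2 × C: 2 H each → 4
  1 × Br: no H
  1 × C (aromatic): no H
  1 × Cl: no H
  1 × F: no H
  1 × O (charge -1): no H
  Total hydrogens = 12.

12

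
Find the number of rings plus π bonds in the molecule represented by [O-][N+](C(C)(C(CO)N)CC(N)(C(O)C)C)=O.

1

Molecular formula from the SMILES: C9H21N3O4.
DoU = (2C + 2 + N − H − X)/2 = (2·9 + 2 + 3 − 21 − 0)/2 = 2/2 = 1.
(Structurally: 0 ring(s) + 1 π bond(s) = 1.)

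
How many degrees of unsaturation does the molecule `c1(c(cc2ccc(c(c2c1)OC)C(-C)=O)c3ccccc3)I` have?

Molecular formula from the SMILES: C19H15IO2.
DoU = (2C + 2 + N − H − X)/2 = (2·19 + 2 + 0 − 15 − 1)/2 = 24/2 = 12.
(Structurally: 3 ring(s) + 9 π bond(s) = 12.)

12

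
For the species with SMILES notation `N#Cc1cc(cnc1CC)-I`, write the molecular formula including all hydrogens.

Heavy atoms from the SMILES: 8 C, 1 I, 2 N.
Implicit hydrogens by atom environment:
  3 × C (aromatic): no H
  2 × C (aromatic): 1 H each → 2
  1 × C: 3 H
  1 × C: 2 H
  1 × C: no H
  1 × I: no H
  1 × N (aromatic): no H
  1 × N: no H
  Total hydrogens = 7.
Molecular formula: C8H7IN2

C8H7IN2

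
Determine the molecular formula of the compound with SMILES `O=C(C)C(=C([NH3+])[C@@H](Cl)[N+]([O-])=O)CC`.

C7H12ClN2O3+

Heavy atoms from the SMILES: 7 C, 1 Cl, 2 N, 3 O.
Implicit hydrogens by atom environment:
  3 × C: no H
  2 × C: 3 H each → 6
  2 × O: no H
  1 × C: 2 H
  1 × C: 1 H
  1 × Cl: no H
  1 × N (charge +1): 3 H
  1 × N (charge +1): no H
  1 × O (charge -1): no H
  Total hydrogens = 12.
Net charge +1.
Molecular formula: C7H12ClN2O3+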